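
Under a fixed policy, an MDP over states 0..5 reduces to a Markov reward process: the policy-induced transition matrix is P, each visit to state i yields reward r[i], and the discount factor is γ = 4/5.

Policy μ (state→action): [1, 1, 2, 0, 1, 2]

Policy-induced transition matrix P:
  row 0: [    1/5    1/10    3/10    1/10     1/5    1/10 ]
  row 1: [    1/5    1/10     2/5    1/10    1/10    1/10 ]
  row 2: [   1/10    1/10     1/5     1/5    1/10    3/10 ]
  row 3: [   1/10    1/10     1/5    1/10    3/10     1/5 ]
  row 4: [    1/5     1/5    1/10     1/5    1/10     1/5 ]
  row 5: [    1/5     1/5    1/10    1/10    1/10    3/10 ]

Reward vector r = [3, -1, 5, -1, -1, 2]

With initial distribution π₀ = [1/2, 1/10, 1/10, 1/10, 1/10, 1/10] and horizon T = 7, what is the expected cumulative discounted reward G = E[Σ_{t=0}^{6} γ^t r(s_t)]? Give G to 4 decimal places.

G = 6.5804

t=0: π = [0.5000, 0.1000, 0.1000, 0.1000, 0.1000, 0.1000], E[r] = 1.9000, γ^t·E[r] = 1.900000, running G = 1.900000
t=1: π = [0.1800, 0.1200, 0.2500, 0.1200, 0.1700, 0.1600], E[r] = 1.7000, γ^t·E[r] = 1.360000, running G = 3.260000
t=2: π = [0.1630, 0.1330, 0.2090, 0.1420, 0.1420, 0.2110], E[r] = 1.5390, γ^t·E[r] = 0.984960, running G = 4.244960
t=3: π = [0.1649, 0.1353, 0.2076, 0.1351, 0.1447, 0.2124], E[r] = 1.5424, γ^t·E[r] = 0.789709, running G = 5.034669
t=4: π = [0.1657, 0.1357, 0.2078, 0.1352, 0.1435, 0.2120], E[r] = 1.5459, γ^t·E[r] = 0.633201, running G = 5.667869
t=5: π = [0.1657, 0.1355, 0.2082, 0.1351, 0.1436, 0.2118], E[r] = 1.5473, γ^t·E[r] = 0.507013, running G = 6.174883
t=6: π = [0.1657, 0.1355, 0.2081, 0.1352, 0.1436, 0.2119], E[r] = 1.5471, γ^t·E[r] = 0.405565, running G = 6.580448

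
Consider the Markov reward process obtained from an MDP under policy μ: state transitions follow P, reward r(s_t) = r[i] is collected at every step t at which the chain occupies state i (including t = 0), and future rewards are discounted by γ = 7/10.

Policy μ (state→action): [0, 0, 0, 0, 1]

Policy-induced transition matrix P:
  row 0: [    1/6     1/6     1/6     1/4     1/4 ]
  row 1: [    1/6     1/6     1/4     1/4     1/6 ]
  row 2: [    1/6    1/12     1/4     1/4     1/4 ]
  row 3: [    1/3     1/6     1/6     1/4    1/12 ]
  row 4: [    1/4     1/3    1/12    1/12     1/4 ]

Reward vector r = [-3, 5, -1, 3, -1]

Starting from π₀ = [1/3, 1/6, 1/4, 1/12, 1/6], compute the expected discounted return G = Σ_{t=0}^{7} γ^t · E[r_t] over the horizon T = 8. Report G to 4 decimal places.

G = 0.8202

t=0: π = [0.3333, 0.1667, 0.2500, 0.0833, 0.1667], E[r] = -0.3333, γ^t·E[r] = -0.333333, running G = -0.333333
t=1: π = [0.1944, 0.1736, 0.1875, 0.2222, 0.2222], E[r] = 0.5417, γ^t·E[r] = 0.379167, running G = 0.045833
t=2: π = [0.2222, 0.1881, 0.1782, 0.2130, 0.1985], E[r] = 0.5359, γ^t·E[r] = 0.262581, running G = 0.308414
t=3: π = [0.2187, 0.1849, 0.1807, 0.2169, 0.1988], E[r] = 0.5396, γ^t·E[r] = 0.185097, running G = 0.493511
t=4: π = [0.2194, 0.1848, 0.1806, 0.2169, 0.1984], E[r] = 0.5372, γ^t·E[r] = 0.128975, running G = 0.622487
t=5: π = [0.2193, 0.1847, 0.1806, 0.2169, 0.1985], E[r] = 0.5372, γ^t·E[r] = 0.090283, running G = 0.712769
t=6: π = [0.2194, 0.1847, 0.1806, 0.2169, 0.1985], E[r] = 0.5371, γ^t·E[r] = 0.063195, running G = 0.775964
t=7: π = [0.2194, 0.1847, 0.1806, 0.2169, 0.1985], E[r] = 0.5372, γ^t·E[r] = 0.044237, running G = 0.820201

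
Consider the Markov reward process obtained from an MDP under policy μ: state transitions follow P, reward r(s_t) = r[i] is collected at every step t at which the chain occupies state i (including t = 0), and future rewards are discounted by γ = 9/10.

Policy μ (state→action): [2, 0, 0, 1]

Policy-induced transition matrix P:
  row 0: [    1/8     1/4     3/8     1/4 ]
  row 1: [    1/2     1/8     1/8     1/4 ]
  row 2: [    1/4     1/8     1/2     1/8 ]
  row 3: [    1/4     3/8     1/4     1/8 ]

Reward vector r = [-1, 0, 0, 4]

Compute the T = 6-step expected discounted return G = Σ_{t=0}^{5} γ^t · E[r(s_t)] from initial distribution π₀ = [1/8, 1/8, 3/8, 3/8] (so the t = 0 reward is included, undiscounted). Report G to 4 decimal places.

t=0: π = [0.1250, 0.1250, 0.3750, 0.3750], E[r] = 1.3750, γ^t·E[r] = 1.375000, running G = 1.375000
t=1: π = [0.2656, 0.2344, 0.3438, 0.1563], E[r] = 0.3594, γ^t·E[r] = 0.323438, running G = 1.698438
t=2: π = [0.2754, 0.1973, 0.3398, 0.1875], E[r] = 0.4746, γ^t·E[r] = 0.384434, running G = 2.082871
t=3: π = [0.2649, 0.2063, 0.3447, 0.1841], E[r] = 0.4714, γ^t·E[r] = 0.343677, running G = 2.426548
t=4: π = [0.2685, 0.2041, 0.3435, 0.1839], E[r] = 0.4671, γ^t·E[r] = 0.306486, running G = 2.733033
t=5: π = [0.2675, 0.2045, 0.3439, 0.1841], E[r] = 0.4688, γ^t·E[r] = 0.276835, running G = 3.009868

G = 3.0099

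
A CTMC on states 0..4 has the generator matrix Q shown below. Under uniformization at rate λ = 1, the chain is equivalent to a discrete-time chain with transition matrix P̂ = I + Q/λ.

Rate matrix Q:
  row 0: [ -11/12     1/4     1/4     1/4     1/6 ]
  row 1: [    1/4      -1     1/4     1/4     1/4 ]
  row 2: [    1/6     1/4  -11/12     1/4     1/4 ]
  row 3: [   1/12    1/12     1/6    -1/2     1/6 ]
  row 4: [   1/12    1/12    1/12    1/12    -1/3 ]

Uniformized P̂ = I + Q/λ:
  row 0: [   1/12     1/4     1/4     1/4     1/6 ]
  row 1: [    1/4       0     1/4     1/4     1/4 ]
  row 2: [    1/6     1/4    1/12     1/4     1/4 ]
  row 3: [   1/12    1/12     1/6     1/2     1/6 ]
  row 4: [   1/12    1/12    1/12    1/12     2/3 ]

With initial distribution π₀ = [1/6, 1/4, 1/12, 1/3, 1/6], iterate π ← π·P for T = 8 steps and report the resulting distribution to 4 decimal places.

π = [0.1147, 0.1165, 0.1428, 0.2501, 0.3760]

t=0: π = [0.1667, 0.2500, 0.0833, 0.3333, 0.1667]
t=1: π = [0.1319, 0.1042, 0.1806, 0.3056, 0.2778]
t=2: π = [0.1157, 0.1267, 0.1481, 0.2801, 0.3293]
t=3: π = [0.1168, 0.1168, 0.1471, 0.2651, 0.3542]
t=4: π = [0.1150, 0.1176, 0.1444, 0.2572, 0.3658]
t=5: π = [0.1150, 0.1168, 0.1435, 0.2534, 0.3714]
t=6: π = [0.1148, 0.1167, 0.1431, 0.2514, 0.3740]
t=7: π = [0.1147, 0.1166, 0.1429, 0.2505, 0.3753]
t=8: π = [0.1147, 0.1165, 0.1428, 0.2501, 0.3760]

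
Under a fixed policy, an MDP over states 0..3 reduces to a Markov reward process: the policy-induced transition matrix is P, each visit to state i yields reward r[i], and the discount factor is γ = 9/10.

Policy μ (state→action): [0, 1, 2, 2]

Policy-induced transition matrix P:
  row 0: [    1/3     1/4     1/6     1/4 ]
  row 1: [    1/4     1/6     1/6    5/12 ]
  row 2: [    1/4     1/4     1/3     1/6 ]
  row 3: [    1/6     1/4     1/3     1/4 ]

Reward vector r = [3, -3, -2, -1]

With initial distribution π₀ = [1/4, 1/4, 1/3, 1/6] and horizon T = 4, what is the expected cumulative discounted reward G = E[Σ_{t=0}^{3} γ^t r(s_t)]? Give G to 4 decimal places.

G = -2.5516

t=0: π = [0.2500, 0.2500, 0.3333, 0.1667], E[r] = -0.8333, γ^t·E[r] = -0.833333, running G = -0.833333
t=1: π = [0.2569, 0.2292, 0.2500, 0.2639], E[r] = -0.6806, γ^t·E[r] = -0.612500, running G = -1.445833
t=2: π = [0.2494, 0.2309, 0.2523, 0.2674], E[r] = -0.7164, γ^t·E[r] = -0.580313, running G = -2.026146
t=3: π = [0.2485, 0.2308, 0.2533, 0.2675], E[r] = -0.7208, γ^t·E[r] = -0.525445, running G = -2.551591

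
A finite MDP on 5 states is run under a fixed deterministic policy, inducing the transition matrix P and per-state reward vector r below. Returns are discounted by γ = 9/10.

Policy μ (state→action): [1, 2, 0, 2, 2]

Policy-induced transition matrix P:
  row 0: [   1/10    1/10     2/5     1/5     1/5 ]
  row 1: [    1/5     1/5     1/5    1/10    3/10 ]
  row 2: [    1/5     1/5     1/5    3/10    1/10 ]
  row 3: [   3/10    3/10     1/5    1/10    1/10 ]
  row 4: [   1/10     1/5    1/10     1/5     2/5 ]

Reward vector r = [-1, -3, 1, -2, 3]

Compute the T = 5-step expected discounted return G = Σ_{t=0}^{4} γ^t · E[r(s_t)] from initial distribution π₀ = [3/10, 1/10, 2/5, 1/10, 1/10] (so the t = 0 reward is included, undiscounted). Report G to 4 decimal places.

G = -1.0561

t=0: π = [0.3000, 0.1000, 0.4000, 0.1000, 0.1000], E[r] = -0.1000, γ^t·E[r] = -0.100000, running G = -0.100000
t=1: π = [0.1700, 0.1800, 0.2500, 0.2200, 0.1800], E[r] = -0.3600, γ^t·E[r] = -0.324000, running G = -0.424000
t=2: π = [0.1870, 0.2050, 0.2160, 0.1850, 0.2070], E[r] = -0.3350, γ^t·E[r] = -0.271350, running G = -0.695350
t=3: π = [0.1791, 0.1998, 0.2167, 0.1826, 0.2218], E[r] = -0.2616, γ^t·E[r] = -0.190706, running G = -0.886056
t=4: π = [0.1782, 0.2004, 0.2136, 0.1834, 0.2244], E[r] = -0.2592, γ^t·E[r] = -0.170068, running G = -1.056124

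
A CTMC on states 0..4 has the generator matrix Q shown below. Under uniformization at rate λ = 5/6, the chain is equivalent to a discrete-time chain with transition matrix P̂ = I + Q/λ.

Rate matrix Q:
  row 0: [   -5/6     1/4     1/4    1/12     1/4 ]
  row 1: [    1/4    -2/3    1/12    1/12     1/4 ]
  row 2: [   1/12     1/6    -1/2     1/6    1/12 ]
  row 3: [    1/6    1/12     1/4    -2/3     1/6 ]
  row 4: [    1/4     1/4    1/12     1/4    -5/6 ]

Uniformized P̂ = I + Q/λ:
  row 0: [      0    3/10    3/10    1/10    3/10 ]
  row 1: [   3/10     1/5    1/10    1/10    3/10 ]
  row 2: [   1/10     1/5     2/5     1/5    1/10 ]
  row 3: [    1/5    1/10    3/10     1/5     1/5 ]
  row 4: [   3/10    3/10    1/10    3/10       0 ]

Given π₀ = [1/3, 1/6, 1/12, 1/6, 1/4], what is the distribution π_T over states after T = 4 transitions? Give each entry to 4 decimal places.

t=0: π = [0.3333, 0.1667, 0.0833, 0.1667, 0.2500]
t=1: π = [0.1667, 0.2417, 0.2250, 0.1750, 0.1917]
t=2: π = [0.1875, 0.2183, 0.2358, 0.1783, 0.1800]
t=3: π = [0.1788, 0.2189, 0.2439, 0.1774, 0.1810]
t=4: π = [0.1799, 0.2182, 0.2444, 0.1783, 0.1792]

π = [0.1799, 0.2182, 0.2444, 0.1783, 0.1792]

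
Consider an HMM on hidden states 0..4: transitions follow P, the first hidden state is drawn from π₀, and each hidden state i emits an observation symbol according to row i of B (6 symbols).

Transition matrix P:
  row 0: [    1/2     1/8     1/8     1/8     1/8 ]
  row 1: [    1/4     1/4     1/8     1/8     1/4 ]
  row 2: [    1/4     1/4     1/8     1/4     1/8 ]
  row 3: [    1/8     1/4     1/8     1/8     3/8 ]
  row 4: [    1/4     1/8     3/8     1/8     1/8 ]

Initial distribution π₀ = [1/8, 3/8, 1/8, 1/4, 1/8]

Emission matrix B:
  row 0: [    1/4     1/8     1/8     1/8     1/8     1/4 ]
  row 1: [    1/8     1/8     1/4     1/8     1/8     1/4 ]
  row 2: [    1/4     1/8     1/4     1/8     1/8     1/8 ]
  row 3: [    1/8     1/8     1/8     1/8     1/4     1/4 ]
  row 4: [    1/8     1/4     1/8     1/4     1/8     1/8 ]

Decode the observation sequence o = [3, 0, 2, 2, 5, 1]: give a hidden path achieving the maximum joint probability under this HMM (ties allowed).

path = [1, 0, 0, 0, 0, 0]

t=0: δ = [1.562e-02, 4.688e-02, 1.562e-02, 3.125e-02, 3.125e-02]  (obs o_0=3)
t=1: δ = [2.930e-03, 1.465e-03, 2.930e-03, 7.324e-04, 1.465e-03]  ψ = [1, 1, 4, 1, 1]  (obs o_1=0)
t=2: δ = [1.831e-04, 1.831e-04, 1.373e-04, 9.155e-05, 4.578e-05]  ψ = [0, 2, 4, 2, 0]  (obs o_2=2)
t=3: δ = [1.144e-05, 1.144e-05, 5.722e-06, 4.292e-06, 5.722e-06]  ψ = [0, 1, 0, 2, 1]  (obs o_3=2)
t=4: δ = [1.431e-06, 7.153e-07, 2.682e-07, 3.576e-07, 3.576e-07]  ψ = [0, 1, 4, 0, 1]  (obs o_4=5)
t=5: δ = [8.941e-08, 2.235e-08, 2.235e-08, 2.235e-08, 4.470e-08]  ψ = [0, 0, 0, 0, 0]  (obs o_5=1)
backtrack: best end state = 0; path = [1, 0, 0, 0, 0, 0]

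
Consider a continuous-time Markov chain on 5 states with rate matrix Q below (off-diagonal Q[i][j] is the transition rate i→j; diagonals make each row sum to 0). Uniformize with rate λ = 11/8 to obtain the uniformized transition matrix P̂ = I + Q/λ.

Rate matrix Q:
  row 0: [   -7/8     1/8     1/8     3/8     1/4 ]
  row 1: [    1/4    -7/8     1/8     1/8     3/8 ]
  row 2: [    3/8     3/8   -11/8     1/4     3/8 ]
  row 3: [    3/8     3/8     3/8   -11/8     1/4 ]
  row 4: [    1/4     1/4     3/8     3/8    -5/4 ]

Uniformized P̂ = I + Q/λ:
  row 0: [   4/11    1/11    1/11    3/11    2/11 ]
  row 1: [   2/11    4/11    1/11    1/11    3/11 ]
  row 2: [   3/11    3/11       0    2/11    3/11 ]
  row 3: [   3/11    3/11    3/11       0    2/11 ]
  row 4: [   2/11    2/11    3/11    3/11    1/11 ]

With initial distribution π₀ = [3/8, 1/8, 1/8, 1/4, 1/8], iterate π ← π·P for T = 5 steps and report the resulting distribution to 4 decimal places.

π = [0.2574, 0.2287, 0.1449, 0.1713, 0.1978]

t=0: π = [0.3750, 0.1250, 0.1250, 0.2500, 0.1250]
t=1: π = [0.2841, 0.2045, 0.1477, 0.1705, 0.1932]
t=2: π = [0.2624, 0.2221, 0.1436, 0.1756, 0.1963]
t=3: π = [0.2585, 0.2274, 0.1455, 0.1714, 0.1972]
t=4: π = [0.2576, 0.2285, 0.1447, 0.1714, 0.1978]
t=5: π = [0.2574, 0.2287, 0.1449, 0.1713, 0.1978]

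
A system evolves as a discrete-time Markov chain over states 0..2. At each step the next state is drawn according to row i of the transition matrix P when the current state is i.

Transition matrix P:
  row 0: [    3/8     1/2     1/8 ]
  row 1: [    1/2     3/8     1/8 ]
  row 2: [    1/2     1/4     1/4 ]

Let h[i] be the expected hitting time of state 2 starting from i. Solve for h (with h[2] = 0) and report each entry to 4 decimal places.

h = [8.0000, 8.0000, 0.0000]

First-step conditioning: h[2] = 0; for i ≠ 2, h[i] = 1 + Σ_k P[i][k]·h[k].
  h[0] = 1 + 3/8·h[0] + 1/2·h[1]
  h[1] = 1 + 1/2·h[0] + 3/8·h[1]
Solving the 2×2 linear system over states ≠ 2 gives exactly h = [8, 8, 0] (h[2] = 0 is the target).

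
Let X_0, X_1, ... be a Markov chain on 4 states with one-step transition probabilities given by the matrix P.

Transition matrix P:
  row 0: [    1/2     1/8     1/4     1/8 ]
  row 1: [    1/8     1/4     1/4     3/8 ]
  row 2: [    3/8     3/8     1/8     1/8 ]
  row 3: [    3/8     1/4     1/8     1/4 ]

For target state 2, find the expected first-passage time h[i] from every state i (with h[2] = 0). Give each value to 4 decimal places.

h = [4.4235, 4.6118, 0.0000, 5.0824]

First-step conditioning: h[2] = 0; for i ≠ 2, h[i] = 1 + Σ_k P[i][k]·h[k].
  h[0] = 1 + 1/2·h[0] + 1/8·h[1] + 1/8·h[3]
  h[1] = 1 + 1/8·h[0] + 1/4·h[1] + 3/8·h[3]
  h[3] = 1 + 3/8·h[0] + 1/4·h[1] + 1/4·h[3]
Solving the 3×3 linear system over states ≠ 2 gives exactly h = [376/85, 392/85, 0, 432/85] (h[2] = 0 is the target).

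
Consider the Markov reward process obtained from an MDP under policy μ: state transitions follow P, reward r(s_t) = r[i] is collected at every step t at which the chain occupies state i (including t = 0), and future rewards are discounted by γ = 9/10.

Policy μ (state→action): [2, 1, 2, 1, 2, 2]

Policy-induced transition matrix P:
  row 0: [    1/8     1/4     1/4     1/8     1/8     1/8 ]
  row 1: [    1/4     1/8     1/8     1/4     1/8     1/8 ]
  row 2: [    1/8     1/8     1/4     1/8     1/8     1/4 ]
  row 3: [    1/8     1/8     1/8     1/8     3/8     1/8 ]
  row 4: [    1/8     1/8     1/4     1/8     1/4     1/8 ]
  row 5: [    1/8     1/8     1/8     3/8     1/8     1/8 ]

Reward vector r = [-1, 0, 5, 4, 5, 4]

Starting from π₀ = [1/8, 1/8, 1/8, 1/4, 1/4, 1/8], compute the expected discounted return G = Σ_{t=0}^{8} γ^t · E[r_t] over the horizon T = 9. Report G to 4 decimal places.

t=0: π = [0.1250, 0.1250, 0.1250, 0.2500, 0.2500, 0.1250], E[r] = 3.2500, γ^t·E[r] = 3.250000, running G = 3.250000
t=1: π = [0.1406, 0.1406, 0.1875, 0.1719, 0.2188, 0.1406], E[r] = 3.1406, γ^t·E[r] = 2.826563, running G = 6.076563
t=2: π = [0.1426, 0.1426, 0.1934, 0.1777, 0.1953, 0.1484], E[r] = 3.1055, γ^t·E[r] = 2.515430, running G = 8.591992
t=3: π = [0.1428, 0.1428, 0.1914, 0.1799, 0.1938, 0.1492], E[r] = 3.0999, γ^t·E[r] = 2.259793, running G = 10.851785
t=4: π = [0.1429, 0.1429, 0.1910, 0.1801, 0.1942, 0.1489], E[r] = 3.0995, γ^t·E[r] = 2.033614, running G = 12.885399
t=5: π = [0.1429, 0.1429, 0.1910, 0.1801, 0.1943, 0.1489], E[r] = 3.0996, γ^t·E[r] = 1.830291, running G = 14.715690
t=6: π = [0.1429, 0.1429, 0.1910, 0.1801, 0.1943, 0.1489], E[r] = 3.0996, γ^t·E[r] = 1.647265, running G = 16.362955
t=7: π = [0.1429, 0.1429, 0.1910, 0.1801, 0.1943, 0.1489], E[r] = 3.0996, γ^t·E[r] = 1.482537, running G = 17.845492
t=8: π = [0.1429, 0.1429, 0.1910, 0.1801, 0.1943, 0.1489], E[r] = 3.0996, γ^t·E[r] = 1.334283, running G = 19.179776

G = 19.1798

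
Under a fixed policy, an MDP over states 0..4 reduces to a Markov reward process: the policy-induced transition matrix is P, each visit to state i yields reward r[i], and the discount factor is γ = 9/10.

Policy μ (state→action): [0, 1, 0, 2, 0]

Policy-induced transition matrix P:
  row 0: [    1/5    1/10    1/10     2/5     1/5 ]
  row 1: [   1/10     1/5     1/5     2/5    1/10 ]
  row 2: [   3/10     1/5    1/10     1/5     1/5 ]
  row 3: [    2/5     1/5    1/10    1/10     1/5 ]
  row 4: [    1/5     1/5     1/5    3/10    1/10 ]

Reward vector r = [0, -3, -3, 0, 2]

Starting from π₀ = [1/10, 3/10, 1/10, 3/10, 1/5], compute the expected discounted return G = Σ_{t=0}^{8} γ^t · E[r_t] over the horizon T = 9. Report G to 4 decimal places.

t=0: π = [0.1000, 0.3000, 0.1000, 0.3000, 0.2000], E[r] = -0.8000, γ^t·E[r] = -0.800000, running G = -0.800000
t=1: π = [0.2400, 0.1900, 0.1500, 0.2700, 0.1500], E[r] = -0.7200, γ^t·E[r] = -0.648000, running G = -1.448000
t=2: π = [0.2500, 0.1760, 0.1340, 0.2740, 0.1660], E[r] = -0.5980, γ^t·E[r] = -0.484380, running G = -1.932380
t=3: π = [0.2506, 0.1750, 0.1342, 0.2744, 0.1658], E[r] = -0.5960, γ^t·E[r] = -0.434484, running G = -2.366864
t=4: π = [0.2508, 0.1749, 0.1341, 0.2743, 0.1659], E[r] = -0.5952, γ^t·E[r] = -0.390524, running G = -2.757388
t=5: π = [0.2508, 0.1749, 0.1341, 0.2743, 0.1659], E[r] = -0.5952, γ^t·E[r] = -0.351454, running G = -3.108842
t=6: π = [0.2508, 0.1749, 0.1341, 0.2743, 0.1659], E[r] = -0.5952, γ^t·E[r] = -0.316307, running G = -3.425148
t=7: π = [0.2508, 0.1749, 0.1341, 0.2743, 0.1659], E[r] = -0.5952, γ^t·E[r] = -0.284676, running G = -3.709824
t=8: π = [0.2508, 0.1749, 0.1341, 0.2743, 0.1659], E[r] = -0.5952, γ^t·E[r] = -0.256208, running G = -3.966032

G = -3.9660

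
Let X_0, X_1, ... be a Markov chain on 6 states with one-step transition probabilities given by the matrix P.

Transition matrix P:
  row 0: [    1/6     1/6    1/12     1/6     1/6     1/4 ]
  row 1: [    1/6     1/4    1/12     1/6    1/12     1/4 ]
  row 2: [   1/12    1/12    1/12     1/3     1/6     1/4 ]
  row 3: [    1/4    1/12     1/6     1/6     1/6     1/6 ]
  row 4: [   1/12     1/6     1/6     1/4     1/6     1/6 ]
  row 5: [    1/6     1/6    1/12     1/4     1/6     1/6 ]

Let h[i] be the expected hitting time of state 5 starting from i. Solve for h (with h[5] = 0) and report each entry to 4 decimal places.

First-step conditioning: h[5] = 0; for i ≠ 5, h[i] = 1 + Σ_k P[i][k]·h[k].
  h[0] = 1 + 1/6·h[0] + 1/6·h[1] + 1/12·h[2] + 1/6·h[3] + 1/6·h[4]
  h[1] = 1 + 1/6·h[0] + 1/4·h[1] + 1/12·h[2] + 1/6·h[3] + 1/12·h[4]
  h[2] = 1 + 1/12·h[0] + 1/12·h[1] + 1/12·h[2] + 1/3·h[3] + 1/6·h[4]
  h[3] = 1 + 1/4·h[0] + 1/12·h[1] + 1/6·h[2] + 1/6·h[3] + 1/6·h[4]
  h[4] = 1 + 1/12·h[0] + 1/6·h[1] + 1/6·h[2] + 1/4·h[3] + 1/6·h[4]
Solving the 5×5 linear system over states ≠ 5 gives exactly h = [18717/4130, 18561/4130, 9498/2065, 20313/4130, 2919/590, 0] (h[5] = 0 is the target).

h = [4.5320, 4.4942, 4.5995, 4.9184, 4.9475, 0.0000]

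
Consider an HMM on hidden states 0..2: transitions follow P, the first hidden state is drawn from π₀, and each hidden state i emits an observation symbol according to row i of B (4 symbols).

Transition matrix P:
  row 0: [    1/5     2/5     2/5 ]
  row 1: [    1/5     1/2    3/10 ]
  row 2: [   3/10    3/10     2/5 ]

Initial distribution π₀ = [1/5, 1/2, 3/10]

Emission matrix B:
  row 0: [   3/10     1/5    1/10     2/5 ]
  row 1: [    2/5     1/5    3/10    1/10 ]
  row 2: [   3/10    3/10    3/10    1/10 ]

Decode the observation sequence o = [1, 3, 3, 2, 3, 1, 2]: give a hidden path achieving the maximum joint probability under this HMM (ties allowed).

path = [2, 0, 0, 2, 0, 2, 2]

t=0: δ = [4.000e-02, 1.000e-01, 9.000e-02]  (obs o_0=1)
t=1: δ = [1.080e-02, 5.000e-03, 3.600e-03]  ψ = [2, 1, 2]  (obs o_1=3)
t=2: δ = [8.640e-04, 4.320e-04, 4.320e-04]  ψ = [0, 0, 0]  (obs o_2=3)
t=3: δ = [1.728e-05, 1.037e-04, 1.037e-04]  ψ = [0, 0, 0]  (obs o_3=2)
t=4: δ = [1.244e-05, 5.184e-06, 4.147e-06]  ψ = [2, 1, 2]  (obs o_4=3)
t=5: δ = [4.977e-07, 9.953e-07, 1.493e-06]  ψ = [0, 0, 0]  (obs o_5=1)
t=6: δ = [4.479e-08, 1.493e-07, 1.792e-07]  ψ = [2, 1, 2]  (obs o_6=2)
backtrack: best end state = 2; path = [2, 0, 0, 2, 0, 2, 2]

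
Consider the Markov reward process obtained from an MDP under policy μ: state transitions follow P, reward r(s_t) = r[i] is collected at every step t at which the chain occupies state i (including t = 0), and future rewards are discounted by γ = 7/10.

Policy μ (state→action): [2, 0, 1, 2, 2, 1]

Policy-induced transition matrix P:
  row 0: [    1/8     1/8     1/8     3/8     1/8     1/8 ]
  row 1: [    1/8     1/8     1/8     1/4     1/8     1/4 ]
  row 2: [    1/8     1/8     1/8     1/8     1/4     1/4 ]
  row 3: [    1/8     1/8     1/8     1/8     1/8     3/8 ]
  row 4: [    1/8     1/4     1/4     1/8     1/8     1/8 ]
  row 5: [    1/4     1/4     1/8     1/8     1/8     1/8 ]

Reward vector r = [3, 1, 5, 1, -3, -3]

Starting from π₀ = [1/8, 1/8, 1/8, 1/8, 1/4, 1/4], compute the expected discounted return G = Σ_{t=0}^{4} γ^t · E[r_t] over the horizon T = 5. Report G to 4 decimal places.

G = 0.6754

t=0: π = [0.1250, 0.1250, 0.1250, 0.1250, 0.2500, 0.2500], E[r] = -0.2500, γ^t·E[r] = -0.250000, running G = -0.250000
t=1: π = [0.1563, 0.1875, 0.1563, 0.1719, 0.1406, 0.1875], E[r] = 0.6250, γ^t·E[r] = 0.437500, running G = 0.187500
t=2: π = [0.1484, 0.1660, 0.1426, 0.1875, 0.1445, 0.2109], E[r] = 0.4453, γ^t·E[r] = 0.218203, running G = 0.405703
t=3: π = [0.1514, 0.1694, 0.1431, 0.1829, 0.1428, 0.2104], E[r] = 0.4619, γ^t·E[r] = 0.158437, running G = 0.564140
t=4: π = [0.1513, 0.1692, 0.1429, 0.1840, 0.1429, 0.2098], E[r] = 0.4634, γ^t·E[r] = 0.111257, running G = 0.675397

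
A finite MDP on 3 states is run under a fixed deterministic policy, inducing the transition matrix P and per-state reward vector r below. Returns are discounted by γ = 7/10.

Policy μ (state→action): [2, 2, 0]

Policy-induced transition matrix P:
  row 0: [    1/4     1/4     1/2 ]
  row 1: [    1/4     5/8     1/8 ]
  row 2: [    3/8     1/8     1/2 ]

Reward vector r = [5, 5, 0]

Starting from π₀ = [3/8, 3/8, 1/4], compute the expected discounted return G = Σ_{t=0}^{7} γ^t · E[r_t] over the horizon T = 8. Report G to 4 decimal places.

t=0: π = [0.3750, 0.3750, 0.2500], E[r] = 3.7500, γ^t·E[r] = 3.750000, running G = 3.750000
t=1: π = [0.2813, 0.3594, 0.3594], E[r] = 3.2031, γ^t·E[r] = 2.242188, running G = 5.992188
t=2: π = [0.2949, 0.3398, 0.3652], E[r] = 3.1738, γ^t·E[r] = 1.555176, running G = 7.547363
t=3: π = [0.2957, 0.3318, 0.3726], E[r] = 3.1372, γ^t·E[r] = 1.076062, running G = 8.623425
t=4: π = [0.2966, 0.3279, 0.3756], E[r] = 3.1221, γ^t·E[r] = 0.749616, running G = 9.373042
t=5: π = [0.2969, 0.3260, 0.3771], E[r] = 3.1147, γ^t·E[r] = 0.523491, running G = 9.896533
t=6: π = [0.2971, 0.3251, 0.3778], E[r] = 3.1112, γ^t·E[r] = 0.366035, running G = 10.262567
t=7: π = [0.2972, 0.3247, 0.3781], E[r] = 3.1096, γ^t·E[r] = 0.256088, running G = 10.518656

G = 10.5187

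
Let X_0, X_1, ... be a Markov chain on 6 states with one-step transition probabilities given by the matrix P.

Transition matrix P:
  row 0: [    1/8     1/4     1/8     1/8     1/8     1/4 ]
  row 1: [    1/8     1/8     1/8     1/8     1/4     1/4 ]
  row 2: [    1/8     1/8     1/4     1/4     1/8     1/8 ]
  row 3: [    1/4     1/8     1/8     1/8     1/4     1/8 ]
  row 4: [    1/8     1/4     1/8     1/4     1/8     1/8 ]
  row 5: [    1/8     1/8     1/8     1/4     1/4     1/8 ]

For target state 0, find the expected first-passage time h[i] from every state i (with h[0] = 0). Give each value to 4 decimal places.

h = [0.0000, 6.7286, 6.6350, 5.8990, 6.6467, 6.6364]

First-step conditioning: h[0] = 0; for i ≠ 0, h[i] = 1 + Σ_k P[i][k]·h[k].
  h[1] = 1 + 1/8·h[1] + 1/8·h[2] + 1/8·h[3] + 1/4·h[4] + 1/4·h[5]
  h[2] = 1 + 1/8·h[1] + 1/4·h[2] + 1/4·h[3] + 1/8·h[4] + 1/8·h[5]
  h[3] = 1 + 1/8·h[1] + 1/8·h[2] + 1/8·h[3] + 1/4·h[4] + 1/8·h[5]
  h[4] = 1 + 1/4·h[1] + 1/8·h[2] + 1/4·h[3] + 1/8·h[4] + 1/8·h[5]
  h[5] = 1 + 1/8·h[1] + 1/8·h[2] + 1/4·h[3] + 1/4·h[4] + 1/8·h[5]
Solving the 5×5 linear system over states ≠ 0 gives exactly h = [0, 9198/1367, 9070/1367, 8064/1367, 9086/1367, 9072/1367] (h[0] = 0 is the target).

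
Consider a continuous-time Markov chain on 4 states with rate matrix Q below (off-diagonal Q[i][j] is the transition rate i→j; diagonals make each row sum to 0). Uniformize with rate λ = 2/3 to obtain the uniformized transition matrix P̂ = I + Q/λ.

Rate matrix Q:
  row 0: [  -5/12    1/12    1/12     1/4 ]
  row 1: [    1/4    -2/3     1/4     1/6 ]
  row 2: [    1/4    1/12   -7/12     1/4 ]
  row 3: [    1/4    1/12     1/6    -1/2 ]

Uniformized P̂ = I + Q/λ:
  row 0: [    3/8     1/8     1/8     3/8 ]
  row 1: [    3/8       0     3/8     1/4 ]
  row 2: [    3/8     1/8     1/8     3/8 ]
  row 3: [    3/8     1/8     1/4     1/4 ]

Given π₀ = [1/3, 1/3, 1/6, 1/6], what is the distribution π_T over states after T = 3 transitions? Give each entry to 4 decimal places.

π = [0.3750, 0.1107, 0.1943, 0.3200]

t=0: π = [0.3333, 0.3333, 0.1667, 0.1667]
t=1: π = [0.3750, 0.0833, 0.2292, 0.3125]
t=2: π = [0.3750, 0.1146, 0.1849, 0.3255]
t=3: π = [0.3750, 0.1107, 0.1943, 0.3200]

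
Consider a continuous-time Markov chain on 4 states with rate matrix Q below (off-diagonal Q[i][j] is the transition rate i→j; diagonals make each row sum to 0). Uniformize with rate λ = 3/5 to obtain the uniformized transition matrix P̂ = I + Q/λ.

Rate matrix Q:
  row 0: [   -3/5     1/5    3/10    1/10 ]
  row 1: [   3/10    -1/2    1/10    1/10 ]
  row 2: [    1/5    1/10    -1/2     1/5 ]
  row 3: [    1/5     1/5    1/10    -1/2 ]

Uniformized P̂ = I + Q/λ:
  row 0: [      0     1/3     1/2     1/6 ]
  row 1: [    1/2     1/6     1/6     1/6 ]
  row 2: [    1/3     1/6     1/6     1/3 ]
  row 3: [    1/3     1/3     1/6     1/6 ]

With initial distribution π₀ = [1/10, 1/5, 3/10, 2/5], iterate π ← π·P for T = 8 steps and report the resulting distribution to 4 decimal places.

π = [0.2810, 0.2486, 0.2604, 0.2100]

t=0: π = [0.1000, 0.2000, 0.3000, 0.4000]
t=1: π = [0.3333, 0.2500, 0.2000, 0.2167]
t=2: π = [0.2639, 0.2583, 0.2778, 0.2000]
t=3: π = [0.2884, 0.2440, 0.2546, 0.2130]
t=4: π = [0.2779, 0.2502, 0.2628, 0.2091]
t=5: π = [0.2824, 0.2478, 0.2593, 0.2105]
t=6: π = [0.2805, 0.2488, 0.2608, 0.2099]
t=7: π = [0.2813, 0.2484, 0.2602, 0.2101]
t=8: π = [0.2810, 0.2486, 0.2604, 0.2100]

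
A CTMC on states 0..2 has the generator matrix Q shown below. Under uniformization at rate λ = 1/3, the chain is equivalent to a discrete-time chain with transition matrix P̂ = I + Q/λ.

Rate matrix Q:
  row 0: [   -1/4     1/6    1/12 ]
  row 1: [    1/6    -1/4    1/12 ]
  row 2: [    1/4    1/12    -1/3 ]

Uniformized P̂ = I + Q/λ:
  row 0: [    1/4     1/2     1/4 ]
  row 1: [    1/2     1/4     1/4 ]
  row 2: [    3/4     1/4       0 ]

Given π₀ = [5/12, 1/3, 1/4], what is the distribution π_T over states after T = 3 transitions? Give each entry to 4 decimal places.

t=0: π = [0.4167, 0.3333, 0.2500]
t=1: π = [0.4583, 0.3542, 0.1875]
t=2: π = [0.4323, 0.3646, 0.2031]
t=3: π = [0.4427, 0.3581, 0.1992]

π = [0.4427, 0.3581, 0.1992]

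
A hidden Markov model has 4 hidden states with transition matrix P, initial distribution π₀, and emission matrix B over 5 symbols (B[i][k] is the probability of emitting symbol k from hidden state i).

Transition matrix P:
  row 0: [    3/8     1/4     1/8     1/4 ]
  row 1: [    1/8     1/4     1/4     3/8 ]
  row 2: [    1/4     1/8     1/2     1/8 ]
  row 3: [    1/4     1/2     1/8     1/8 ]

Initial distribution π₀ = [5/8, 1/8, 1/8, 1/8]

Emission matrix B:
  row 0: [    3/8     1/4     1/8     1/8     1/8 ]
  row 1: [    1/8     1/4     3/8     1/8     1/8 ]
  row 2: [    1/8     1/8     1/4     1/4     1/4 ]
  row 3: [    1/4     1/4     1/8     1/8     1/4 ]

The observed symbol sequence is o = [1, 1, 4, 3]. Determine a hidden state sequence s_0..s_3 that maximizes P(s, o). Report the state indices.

path = [0, 1, 2, 2]

t=0: δ = [1.562e-01, 3.125e-02, 1.562e-02, 3.125e-02]  (obs o_0=1)
t=1: δ = [1.465e-02, 9.766e-03, 2.441e-03, 9.766e-03]  ψ = [0, 0, 0, 0]  (obs o_1=1)
t=2: δ = [6.866e-04, 6.104e-04, 6.104e-04, 9.155e-04]  ψ = [0, 3, 1, 0]  (obs o_2=4)
t=3: δ = [3.219e-05, 5.722e-05, 7.629e-05, 2.861e-05]  ψ = [0, 3, 2, 1]  (obs o_3=3)
backtrack: best end state = 2; path = [0, 1, 2, 2]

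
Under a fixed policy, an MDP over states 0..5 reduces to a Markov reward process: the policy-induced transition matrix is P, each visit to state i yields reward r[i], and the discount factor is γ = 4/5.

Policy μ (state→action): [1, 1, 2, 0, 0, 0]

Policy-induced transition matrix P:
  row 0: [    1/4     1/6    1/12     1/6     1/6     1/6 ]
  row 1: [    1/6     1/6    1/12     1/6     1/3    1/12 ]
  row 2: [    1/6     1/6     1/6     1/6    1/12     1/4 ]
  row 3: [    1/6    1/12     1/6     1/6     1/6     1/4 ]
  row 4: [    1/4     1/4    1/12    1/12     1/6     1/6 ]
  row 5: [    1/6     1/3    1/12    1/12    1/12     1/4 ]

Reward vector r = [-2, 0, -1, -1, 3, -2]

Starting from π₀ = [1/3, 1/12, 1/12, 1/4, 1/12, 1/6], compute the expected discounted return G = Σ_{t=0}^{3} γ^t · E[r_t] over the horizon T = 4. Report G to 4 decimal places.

G = -2.1168

t=0: π = [0.3333, 0.0833, 0.0833, 0.2500, 0.0833, 0.1667], E[r] = -1.0833, γ^t·E[r] = -1.083333, running G = -1.083333
t=1: π = [0.2014, 0.1806, 0.1111, 0.1458, 0.1597, 0.2014], E[r] = -0.5833, γ^t·E[r] = -0.466667, running G = -1.550000
t=2: π = [0.1968, 0.2014, 0.1047, 0.1366, 0.1707, 0.1898], E[r] = -0.5023, γ^t·E[r] = -0.321481, running G = -1.871481
t=3: π = [0.1973, 0.2011, 0.1034, 0.1366, 0.1757, 0.1858], E[r] = -0.4792, γ^t·E[r] = -0.245358, running G = -2.116840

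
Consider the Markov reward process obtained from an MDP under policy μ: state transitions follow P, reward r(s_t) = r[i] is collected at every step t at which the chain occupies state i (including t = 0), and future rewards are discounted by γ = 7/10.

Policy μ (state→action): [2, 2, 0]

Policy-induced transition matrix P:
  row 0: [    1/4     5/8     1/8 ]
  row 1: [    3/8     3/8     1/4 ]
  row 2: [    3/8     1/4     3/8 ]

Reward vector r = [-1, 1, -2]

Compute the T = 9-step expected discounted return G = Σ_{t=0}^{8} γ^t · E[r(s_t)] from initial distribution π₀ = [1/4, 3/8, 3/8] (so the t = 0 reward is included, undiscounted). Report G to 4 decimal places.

t=0: π = [0.2500, 0.3750, 0.3750], E[r] = -0.6250, γ^t·E[r] = -0.625000, running G = -0.625000
t=1: π = [0.3438, 0.3906, 0.2656], E[r] = -0.4844, γ^t·E[r] = -0.339063, running G = -0.964063
t=2: π = [0.3320, 0.4277, 0.2402], E[r] = -0.3848, γ^t·E[r] = -0.188535, running G = -1.152598
t=3: π = [0.3335, 0.4280, 0.2385], E[r] = -0.3826, γ^t·E[r] = -0.131221, running G = -1.283819
t=4: π = [0.3333, 0.4286, 0.2381], E[r] = -0.3810, γ^t·E[r] = -0.091481, running G = -1.375300
t=5: π = [0.3333, 0.4286, 0.2381], E[r] = -0.3810, γ^t·E[r] = -0.064031, running G = -1.439330
t=6: π = [0.3333, 0.4286, 0.2381], E[r] = -0.3810, γ^t·E[r] = -0.044819, running G = -1.484149
t=7: π = [0.3333, 0.4286, 0.2381], E[r] = -0.3810, γ^t·E[r] = -0.031373, running G = -1.515522
t=8: π = [0.3333, 0.4286, 0.2381], E[r] = -0.3810, γ^t·E[r] = -0.021961, running G = -1.537484

G = -1.5375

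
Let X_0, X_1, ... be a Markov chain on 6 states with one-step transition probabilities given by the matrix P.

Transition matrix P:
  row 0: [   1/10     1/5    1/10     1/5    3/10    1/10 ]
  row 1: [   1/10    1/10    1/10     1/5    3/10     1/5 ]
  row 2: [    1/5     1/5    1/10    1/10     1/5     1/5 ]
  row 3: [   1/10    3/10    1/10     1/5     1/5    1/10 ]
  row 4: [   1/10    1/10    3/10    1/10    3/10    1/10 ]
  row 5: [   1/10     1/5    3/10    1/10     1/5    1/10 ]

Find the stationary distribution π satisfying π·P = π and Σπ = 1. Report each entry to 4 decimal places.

π = [0.1178, 0.1717, 0.1779, 0.1433, 0.2544, 0.1350]

Balance equations π_j = Σ_i π_i·P[i][j]:
  π_0 = 1/10·π_0 + 1/10·π_1 + 1/5·π_2 + 1/10·π_3 + 1/10·π_4 + 1/10·π_5
  π_1 = 1/5·π_0 + 1/10·π_1 + 1/5·π_2 + 3/10·π_3 + 1/10·π_4 + 1/5·π_5
  π_2 = 1/10·π_0 + 1/10·π_1 + 1/10·π_2 + 1/10·π_3 + 3/10·π_4 + 3/10·π_5
  π_3 = 1/5·π_0 + 1/5·π_1 + 1/10·π_2 + 1/5·π_3 + 1/10·π_4 + 1/10·π_5
  π_4 = 3/10·π_0 + 3/10·π_1 + 1/5·π_2 + 1/5·π_3 + 3/10·π_4 + 1/5·π_5
  normalize: π_0 + π_1 + π_2 + π_3 + π_4 + π_5 = 1
Solving the linear system gives exactly π = [12827/108900, 17/99, 1937/10890, 5201/36300, 27703/108900, 1633/12100].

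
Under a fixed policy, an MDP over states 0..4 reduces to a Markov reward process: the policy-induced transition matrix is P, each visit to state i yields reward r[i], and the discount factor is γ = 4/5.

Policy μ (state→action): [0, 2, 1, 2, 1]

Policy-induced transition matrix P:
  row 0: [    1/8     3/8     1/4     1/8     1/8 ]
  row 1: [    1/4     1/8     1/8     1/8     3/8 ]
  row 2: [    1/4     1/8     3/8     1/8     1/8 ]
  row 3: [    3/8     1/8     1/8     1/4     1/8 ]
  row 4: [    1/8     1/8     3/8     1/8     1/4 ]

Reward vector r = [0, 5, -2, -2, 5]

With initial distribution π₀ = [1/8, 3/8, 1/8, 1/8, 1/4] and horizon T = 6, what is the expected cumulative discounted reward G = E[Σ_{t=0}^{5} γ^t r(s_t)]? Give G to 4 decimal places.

G = 5.6175

t=0: π = [0.1250, 0.3750, 0.1250, 0.1250, 0.2500], E[r] = 2.6250, γ^t·E[r] = 2.625000, running G = 2.625000
t=1: π = [0.2188, 0.1563, 0.2344, 0.1406, 0.2500], E[r] = 1.2813, γ^t·E[r] = 1.025000, running G = 3.650000
t=2: π = [0.2090, 0.1797, 0.2734, 0.1426, 0.1953], E[r] = 1.0430, γ^t·E[r] = 0.667500, running G = 4.317500
t=3: π = [0.2173, 0.1772, 0.2683, 0.1428, 0.1943], E[r] = 1.0356, γ^t·E[r] = 0.530250, running G = 4.847750
t=4: π = [0.2164, 0.1793, 0.2678, 0.1429, 0.1936], E[r] = 1.0433, γ^t·E[r] = 0.427325, running G = 5.275075
t=5: π = [0.2166, 0.1791, 0.2674, 0.1429, 0.1940], E[r] = 1.0451, γ^t·E[r] = 0.342468, running G = 5.617543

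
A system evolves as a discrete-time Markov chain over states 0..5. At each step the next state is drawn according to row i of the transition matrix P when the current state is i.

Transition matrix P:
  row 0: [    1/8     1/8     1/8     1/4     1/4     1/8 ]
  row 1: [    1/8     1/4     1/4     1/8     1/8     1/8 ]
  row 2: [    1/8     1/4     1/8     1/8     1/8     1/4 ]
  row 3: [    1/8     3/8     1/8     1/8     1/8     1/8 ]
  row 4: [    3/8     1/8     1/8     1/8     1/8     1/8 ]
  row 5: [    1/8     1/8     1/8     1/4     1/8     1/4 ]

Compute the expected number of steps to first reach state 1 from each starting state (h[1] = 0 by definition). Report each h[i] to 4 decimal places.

h = [5.3191, 0.0000, 4.7848, 4.1223, 5.4521, 5.3001]

First-step conditioning: h[1] = 0; for i ≠ 1, h[i] = 1 + Σ_k P[i][k]·h[k].
  h[0] = 1 + 1/8·h[0] + 1/8·h[2] + 1/4·h[3] + 1/4·h[4] + 1/8·h[5]
  h[2] = 1 + 1/8·h[0] + 1/8·h[2] + 1/8·h[3] + 1/8·h[4] + 1/4·h[5]
  h[3] = 1 + 1/8·h[0] + 1/8·h[2] + 1/8·h[3] + 1/8·h[4] + 1/8·h[5]
  h[4] = 1 + 3/8·h[0] + 1/8·h[2] + 1/8·h[3] + 1/8·h[4] + 1/8·h[5]
  h[5] = 1 + 1/8·h[0] + 1/8·h[2] + 1/4·h[3] + 1/8·h[4] + 1/4·h[5]
Solving the 5×5 linear system over states ≠ 1 gives exactly h = [17920/3369, 0, 16120/3369, 13888/3369, 18368/3369, 5952/1123] (h[1] = 0 is the target).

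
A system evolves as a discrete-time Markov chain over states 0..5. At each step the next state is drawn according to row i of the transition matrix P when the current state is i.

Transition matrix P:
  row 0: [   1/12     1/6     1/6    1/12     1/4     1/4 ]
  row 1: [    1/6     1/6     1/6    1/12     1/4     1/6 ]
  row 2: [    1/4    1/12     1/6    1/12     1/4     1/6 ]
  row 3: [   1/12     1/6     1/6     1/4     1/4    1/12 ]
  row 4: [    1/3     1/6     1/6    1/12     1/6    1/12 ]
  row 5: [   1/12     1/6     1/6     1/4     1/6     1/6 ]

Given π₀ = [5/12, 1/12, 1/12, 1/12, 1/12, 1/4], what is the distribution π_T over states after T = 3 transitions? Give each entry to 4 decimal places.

t=0: π = [0.4167, 0.0833, 0.0833, 0.0833, 0.0833, 0.2500]
t=1: π = [0.1250, 0.1597, 0.1667, 0.1389, 0.2222, 0.1875]
t=2: π = [0.1800, 0.1528, 0.1667, 0.1377, 0.2159, 0.1470]
t=3: π = [0.1778, 0.1528, 0.1667, 0.1308, 0.2198, 0.1522]

π = [0.1778, 0.1528, 0.1667, 0.1308, 0.2198, 0.1522]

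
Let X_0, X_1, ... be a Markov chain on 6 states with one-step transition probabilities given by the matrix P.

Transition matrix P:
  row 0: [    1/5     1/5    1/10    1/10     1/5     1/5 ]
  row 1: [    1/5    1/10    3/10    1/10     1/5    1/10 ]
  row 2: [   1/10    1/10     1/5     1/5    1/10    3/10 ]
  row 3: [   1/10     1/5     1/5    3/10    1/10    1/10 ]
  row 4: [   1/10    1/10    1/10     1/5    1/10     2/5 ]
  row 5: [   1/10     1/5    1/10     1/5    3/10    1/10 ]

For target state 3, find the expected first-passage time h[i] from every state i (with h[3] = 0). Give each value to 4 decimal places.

First-step conditioning: h[3] = 0; for i ≠ 3, h[i] = 1 + Σ_k P[i][k]·h[k].
  h[0] = 1 + 1/5·h[0] + 1/5·h[1] + 1/10·h[2] + 1/5·h[4] + 1/5·h[5]
  h[1] = 1 + 1/5·h[0] + 1/10·h[1] + 3/10·h[2] + 1/5·h[4] + 1/10·h[5]
  h[2] = 1 + 1/10·h[0] + 1/10·h[1] + 1/5·h[2] + 1/10·h[4] + 3/10·h[5]
  h[4] = 1 + 1/10·h[0] + 1/10·h[1] + 1/10·h[2] + 1/10·h[4] + 2/5·h[5]
  h[5] = 1 + 1/10·h[0] + 1/5·h[1] + 1/10·h[2] + 3/10·h[4] + 1/10·h[5]
Solving the 5×5 linear system over states ≠ 3 gives exactly h = [59950/9283, 59310/9283, 53410/9283, 0, 53460/9283, 53910/9283] (h[3] = 0 is the target).

h = [6.4580, 6.3891, 5.7535, 0.0000, 5.7589, 5.8074]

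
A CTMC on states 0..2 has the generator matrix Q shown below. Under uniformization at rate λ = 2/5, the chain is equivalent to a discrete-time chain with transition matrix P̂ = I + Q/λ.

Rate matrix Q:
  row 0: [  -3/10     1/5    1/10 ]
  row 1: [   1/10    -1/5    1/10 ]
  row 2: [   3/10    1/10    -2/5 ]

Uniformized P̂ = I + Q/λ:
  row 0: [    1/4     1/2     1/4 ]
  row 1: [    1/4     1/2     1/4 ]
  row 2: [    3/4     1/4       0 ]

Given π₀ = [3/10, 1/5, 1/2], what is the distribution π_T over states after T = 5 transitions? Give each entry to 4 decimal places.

π = [0.3506, 0.4497, 0.1997]

t=0: π = [0.3000, 0.2000, 0.5000]
t=1: π = [0.5000, 0.3750, 0.1250]
t=2: π = [0.3125, 0.4688, 0.2188]
t=3: π = [0.3594, 0.4453, 0.1953]
t=4: π = [0.3477, 0.4512, 0.2012]
t=5: π = [0.3506, 0.4497, 0.1997]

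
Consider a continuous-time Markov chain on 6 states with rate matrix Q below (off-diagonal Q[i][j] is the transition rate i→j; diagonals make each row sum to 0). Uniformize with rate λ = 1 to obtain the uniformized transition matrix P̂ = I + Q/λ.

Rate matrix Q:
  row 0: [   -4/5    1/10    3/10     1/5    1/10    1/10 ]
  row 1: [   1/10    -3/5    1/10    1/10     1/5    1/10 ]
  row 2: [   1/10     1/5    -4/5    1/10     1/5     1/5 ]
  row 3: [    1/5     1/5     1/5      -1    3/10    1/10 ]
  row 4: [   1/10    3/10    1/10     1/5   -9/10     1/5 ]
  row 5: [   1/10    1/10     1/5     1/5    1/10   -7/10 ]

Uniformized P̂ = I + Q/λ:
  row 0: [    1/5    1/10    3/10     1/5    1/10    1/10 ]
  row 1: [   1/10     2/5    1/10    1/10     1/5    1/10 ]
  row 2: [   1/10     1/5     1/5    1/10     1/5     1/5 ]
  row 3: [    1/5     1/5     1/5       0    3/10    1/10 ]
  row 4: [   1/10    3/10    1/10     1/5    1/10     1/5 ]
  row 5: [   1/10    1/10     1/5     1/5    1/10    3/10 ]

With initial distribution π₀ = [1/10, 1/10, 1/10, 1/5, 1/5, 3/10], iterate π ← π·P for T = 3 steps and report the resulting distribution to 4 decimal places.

t=0: π = [0.1000, 0.1000, 0.1000, 0.2000, 0.2000, 0.3000]
t=1: π = [0.1300, 0.2000, 0.1800, 0.1400, 0.1600, 0.1900]
t=2: π = [0.1270, 0.2240, 0.1770, 0.1340, 0.1660, 0.1720]
t=3: π = [0.1261, 0.2315, 0.1737, 0.1331, 0.1669, 0.1687]

π = [0.1261, 0.2315, 0.1737, 0.1331, 0.1669, 0.1687]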